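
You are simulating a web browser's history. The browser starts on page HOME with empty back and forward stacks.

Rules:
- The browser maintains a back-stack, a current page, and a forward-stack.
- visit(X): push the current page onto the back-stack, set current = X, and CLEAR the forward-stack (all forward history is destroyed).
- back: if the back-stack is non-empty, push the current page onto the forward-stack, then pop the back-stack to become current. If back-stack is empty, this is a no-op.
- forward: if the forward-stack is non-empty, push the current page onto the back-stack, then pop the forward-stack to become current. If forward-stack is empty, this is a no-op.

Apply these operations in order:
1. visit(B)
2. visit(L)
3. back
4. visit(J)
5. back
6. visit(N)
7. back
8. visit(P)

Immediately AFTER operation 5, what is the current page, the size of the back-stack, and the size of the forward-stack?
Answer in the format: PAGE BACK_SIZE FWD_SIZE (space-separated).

After 1 (visit(B)): cur=B back=1 fwd=0
After 2 (visit(L)): cur=L back=2 fwd=0
After 3 (back): cur=B back=1 fwd=1
After 4 (visit(J)): cur=J back=2 fwd=0
After 5 (back): cur=B back=1 fwd=1

B 1 1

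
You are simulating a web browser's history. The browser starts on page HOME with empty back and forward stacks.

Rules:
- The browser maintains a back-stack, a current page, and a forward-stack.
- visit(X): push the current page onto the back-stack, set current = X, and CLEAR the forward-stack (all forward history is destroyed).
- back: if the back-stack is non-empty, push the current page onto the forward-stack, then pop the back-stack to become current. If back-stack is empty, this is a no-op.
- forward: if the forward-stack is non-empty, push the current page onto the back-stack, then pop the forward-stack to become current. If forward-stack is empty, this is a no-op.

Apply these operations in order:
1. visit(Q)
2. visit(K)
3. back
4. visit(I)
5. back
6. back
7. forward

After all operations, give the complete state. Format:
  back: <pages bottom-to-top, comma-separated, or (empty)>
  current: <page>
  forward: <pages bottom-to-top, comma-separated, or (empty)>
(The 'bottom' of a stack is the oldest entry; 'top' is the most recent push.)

Answer: back: HOME
current: Q
forward: I

Derivation:
After 1 (visit(Q)): cur=Q back=1 fwd=0
After 2 (visit(K)): cur=K back=2 fwd=0
After 3 (back): cur=Q back=1 fwd=1
After 4 (visit(I)): cur=I back=2 fwd=0
After 5 (back): cur=Q back=1 fwd=1
After 6 (back): cur=HOME back=0 fwd=2
After 7 (forward): cur=Q back=1 fwd=1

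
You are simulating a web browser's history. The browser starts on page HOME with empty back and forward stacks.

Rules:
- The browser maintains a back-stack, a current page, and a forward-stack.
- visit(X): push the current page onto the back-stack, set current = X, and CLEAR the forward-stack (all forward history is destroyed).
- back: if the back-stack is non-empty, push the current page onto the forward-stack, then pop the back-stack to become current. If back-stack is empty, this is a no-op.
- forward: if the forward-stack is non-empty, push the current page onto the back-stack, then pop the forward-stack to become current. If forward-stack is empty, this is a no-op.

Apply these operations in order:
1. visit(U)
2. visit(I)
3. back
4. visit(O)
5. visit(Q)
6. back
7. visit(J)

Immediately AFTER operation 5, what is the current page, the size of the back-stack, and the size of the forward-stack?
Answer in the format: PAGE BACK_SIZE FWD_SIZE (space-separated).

After 1 (visit(U)): cur=U back=1 fwd=0
After 2 (visit(I)): cur=I back=2 fwd=0
After 3 (back): cur=U back=1 fwd=1
After 4 (visit(O)): cur=O back=2 fwd=0
After 5 (visit(Q)): cur=Q back=3 fwd=0

Q 3 0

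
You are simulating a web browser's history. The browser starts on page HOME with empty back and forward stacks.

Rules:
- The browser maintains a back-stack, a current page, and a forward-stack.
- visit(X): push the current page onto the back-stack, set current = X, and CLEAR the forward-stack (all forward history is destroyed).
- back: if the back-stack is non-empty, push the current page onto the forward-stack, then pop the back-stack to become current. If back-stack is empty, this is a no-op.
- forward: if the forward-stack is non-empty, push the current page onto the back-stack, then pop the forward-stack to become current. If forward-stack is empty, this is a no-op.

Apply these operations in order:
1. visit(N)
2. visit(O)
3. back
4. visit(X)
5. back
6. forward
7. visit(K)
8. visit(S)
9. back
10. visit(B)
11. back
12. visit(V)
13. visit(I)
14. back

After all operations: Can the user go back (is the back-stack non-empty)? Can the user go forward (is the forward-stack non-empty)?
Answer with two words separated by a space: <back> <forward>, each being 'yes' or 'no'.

Answer: yes yes

Derivation:
After 1 (visit(N)): cur=N back=1 fwd=0
After 2 (visit(O)): cur=O back=2 fwd=0
After 3 (back): cur=N back=1 fwd=1
After 4 (visit(X)): cur=X back=2 fwd=0
After 5 (back): cur=N back=1 fwd=1
After 6 (forward): cur=X back=2 fwd=0
After 7 (visit(K)): cur=K back=3 fwd=0
After 8 (visit(S)): cur=S back=4 fwd=0
After 9 (back): cur=K back=3 fwd=1
After 10 (visit(B)): cur=B back=4 fwd=0
After 11 (back): cur=K back=3 fwd=1
After 12 (visit(V)): cur=V back=4 fwd=0
After 13 (visit(I)): cur=I back=5 fwd=0
After 14 (back): cur=V back=4 fwd=1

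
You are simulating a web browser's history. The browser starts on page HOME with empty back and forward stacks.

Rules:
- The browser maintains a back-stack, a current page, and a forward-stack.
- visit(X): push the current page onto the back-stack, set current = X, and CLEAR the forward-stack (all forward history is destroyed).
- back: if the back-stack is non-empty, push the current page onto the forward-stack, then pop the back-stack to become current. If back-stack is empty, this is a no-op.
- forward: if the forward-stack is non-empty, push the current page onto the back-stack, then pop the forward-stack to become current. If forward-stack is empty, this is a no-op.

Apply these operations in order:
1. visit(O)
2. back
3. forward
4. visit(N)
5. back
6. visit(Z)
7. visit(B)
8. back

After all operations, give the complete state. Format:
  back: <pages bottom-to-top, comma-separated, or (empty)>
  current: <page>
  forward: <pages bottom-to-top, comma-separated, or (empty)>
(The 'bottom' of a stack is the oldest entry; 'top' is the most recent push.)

Answer: back: HOME,O
current: Z
forward: B

Derivation:
After 1 (visit(O)): cur=O back=1 fwd=0
After 2 (back): cur=HOME back=0 fwd=1
After 3 (forward): cur=O back=1 fwd=0
After 4 (visit(N)): cur=N back=2 fwd=0
After 5 (back): cur=O back=1 fwd=1
After 6 (visit(Z)): cur=Z back=2 fwd=0
After 7 (visit(B)): cur=B back=3 fwd=0
After 8 (back): cur=Z back=2 fwd=1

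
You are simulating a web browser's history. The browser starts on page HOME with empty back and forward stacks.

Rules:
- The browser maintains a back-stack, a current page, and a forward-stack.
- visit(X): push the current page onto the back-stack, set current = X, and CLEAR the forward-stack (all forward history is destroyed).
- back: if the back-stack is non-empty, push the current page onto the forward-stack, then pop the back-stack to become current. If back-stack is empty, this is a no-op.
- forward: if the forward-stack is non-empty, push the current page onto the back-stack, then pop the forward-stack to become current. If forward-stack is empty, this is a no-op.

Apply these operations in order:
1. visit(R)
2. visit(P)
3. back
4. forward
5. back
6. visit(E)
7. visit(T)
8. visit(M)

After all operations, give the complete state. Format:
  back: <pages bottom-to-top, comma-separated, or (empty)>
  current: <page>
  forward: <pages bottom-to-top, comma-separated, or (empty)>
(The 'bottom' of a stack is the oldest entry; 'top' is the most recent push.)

Answer: back: HOME,R,E,T
current: M
forward: (empty)

Derivation:
After 1 (visit(R)): cur=R back=1 fwd=0
After 2 (visit(P)): cur=P back=2 fwd=0
After 3 (back): cur=R back=1 fwd=1
After 4 (forward): cur=P back=2 fwd=0
After 5 (back): cur=R back=1 fwd=1
After 6 (visit(E)): cur=E back=2 fwd=0
After 7 (visit(T)): cur=T back=3 fwd=0
After 8 (visit(M)): cur=M back=4 fwd=0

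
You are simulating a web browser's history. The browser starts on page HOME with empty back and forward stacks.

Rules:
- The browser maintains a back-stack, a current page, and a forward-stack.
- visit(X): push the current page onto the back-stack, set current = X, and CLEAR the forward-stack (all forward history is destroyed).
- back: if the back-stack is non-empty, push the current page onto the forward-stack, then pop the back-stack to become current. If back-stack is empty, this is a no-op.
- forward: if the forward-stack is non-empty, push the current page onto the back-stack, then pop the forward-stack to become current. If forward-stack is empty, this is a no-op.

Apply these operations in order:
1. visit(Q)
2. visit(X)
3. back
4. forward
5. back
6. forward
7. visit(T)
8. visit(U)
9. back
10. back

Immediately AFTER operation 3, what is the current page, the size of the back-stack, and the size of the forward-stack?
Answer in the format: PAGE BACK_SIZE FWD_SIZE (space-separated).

After 1 (visit(Q)): cur=Q back=1 fwd=0
After 2 (visit(X)): cur=X back=2 fwd=0
After 3 (back): cur=Q back=1 fwd=1

Q 1 1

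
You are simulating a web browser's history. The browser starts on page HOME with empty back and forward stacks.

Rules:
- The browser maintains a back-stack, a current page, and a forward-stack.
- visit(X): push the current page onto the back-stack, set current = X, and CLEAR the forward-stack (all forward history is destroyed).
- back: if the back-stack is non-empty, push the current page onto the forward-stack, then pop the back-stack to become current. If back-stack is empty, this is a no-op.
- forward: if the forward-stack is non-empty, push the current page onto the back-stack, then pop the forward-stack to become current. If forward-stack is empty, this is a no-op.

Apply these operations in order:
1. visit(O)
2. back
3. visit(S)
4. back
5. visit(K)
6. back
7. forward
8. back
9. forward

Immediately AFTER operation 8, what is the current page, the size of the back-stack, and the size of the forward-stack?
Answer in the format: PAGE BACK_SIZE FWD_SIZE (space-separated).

After 1 (visit(O)): cur=O back=1 fwd=0
After 2 (back): cur=HOME back=0 fwd=1
After 3 (visit(S)): cur=S back=1 fwd=0
After 4 (back): cur=HOME back=0 fwd=1
After 5 (visit(K)): cur=K back=1 fwd=0
After 6 (back): cur=HOME back=0 fwd=1
After 7 (forward): cur=K back=1 fwd=0
After 8 (back): cur=HOME back=0 fwd=1

HOME 0 1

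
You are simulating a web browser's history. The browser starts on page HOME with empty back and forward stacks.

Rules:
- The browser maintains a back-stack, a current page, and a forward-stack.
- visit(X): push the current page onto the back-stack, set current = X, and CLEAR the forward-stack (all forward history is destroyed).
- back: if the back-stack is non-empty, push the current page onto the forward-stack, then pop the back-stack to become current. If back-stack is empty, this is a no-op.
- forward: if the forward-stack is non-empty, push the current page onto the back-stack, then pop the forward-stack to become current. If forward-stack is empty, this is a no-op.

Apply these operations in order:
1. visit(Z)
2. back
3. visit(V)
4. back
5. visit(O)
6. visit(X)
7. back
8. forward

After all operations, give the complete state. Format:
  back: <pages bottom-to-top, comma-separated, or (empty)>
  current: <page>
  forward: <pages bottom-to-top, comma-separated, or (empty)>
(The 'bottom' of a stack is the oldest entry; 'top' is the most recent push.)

Answer: back: HOME,O
current: X
forward: (empty)

Derivation:
After 1 (visit(Z)): cur=Z back=1 fwd=0
After 2 (back): cur=HOME back=0 fwd=1
After 3 (visit(V)): cur=V back=1 fwd=0
After 4 (back): cur=HOME back=0 fwd=1
After 5 (visit(O)): cur=O back=1 fwd=0
After 6 (visit(X)): cur=X back=2 fwd=0
After 7 (back): cur=O back=1 fwd=1
After 8 (forward): cur=X back=2 fwd=0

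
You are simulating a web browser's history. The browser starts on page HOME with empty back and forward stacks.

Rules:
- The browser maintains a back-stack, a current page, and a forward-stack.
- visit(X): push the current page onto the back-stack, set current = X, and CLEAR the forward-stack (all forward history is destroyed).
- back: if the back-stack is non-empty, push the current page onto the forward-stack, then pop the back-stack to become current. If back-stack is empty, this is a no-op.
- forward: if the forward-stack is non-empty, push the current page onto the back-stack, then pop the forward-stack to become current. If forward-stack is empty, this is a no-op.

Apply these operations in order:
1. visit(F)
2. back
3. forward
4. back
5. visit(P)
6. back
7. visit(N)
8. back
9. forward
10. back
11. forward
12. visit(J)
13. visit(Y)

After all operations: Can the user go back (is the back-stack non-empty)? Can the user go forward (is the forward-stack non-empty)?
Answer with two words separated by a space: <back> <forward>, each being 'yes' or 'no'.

After 1 (visit(F)): cur=F back=1 fwd=0
After 2 (back): cur=HOME back=0 fwd=1
After 3 (forward): cur=F back=1 fwd=0
After 4 (back): cur=HOME back=0 fwd=1
After 5 (visit(P)): cur=P back=1 fwd=0
After 6 (back): cur=HOME back=0 fwd=1
After 7 (visit(N)): cur=N back=1 fwd=0
After 8 (back): cur=HOME back=0 fwd=1
After 9 (forward): cur=N back=1 fwd=0
After 10 (back): cur=HOME back=0 fwd=1
After 11 (forward): cur=N back=1 fwd=0
After 12 (visit(J)): cur=J back=2 fwd=0
After 13 (visit(Y)): cur=Y back=3 fwd=0

Answer: yes no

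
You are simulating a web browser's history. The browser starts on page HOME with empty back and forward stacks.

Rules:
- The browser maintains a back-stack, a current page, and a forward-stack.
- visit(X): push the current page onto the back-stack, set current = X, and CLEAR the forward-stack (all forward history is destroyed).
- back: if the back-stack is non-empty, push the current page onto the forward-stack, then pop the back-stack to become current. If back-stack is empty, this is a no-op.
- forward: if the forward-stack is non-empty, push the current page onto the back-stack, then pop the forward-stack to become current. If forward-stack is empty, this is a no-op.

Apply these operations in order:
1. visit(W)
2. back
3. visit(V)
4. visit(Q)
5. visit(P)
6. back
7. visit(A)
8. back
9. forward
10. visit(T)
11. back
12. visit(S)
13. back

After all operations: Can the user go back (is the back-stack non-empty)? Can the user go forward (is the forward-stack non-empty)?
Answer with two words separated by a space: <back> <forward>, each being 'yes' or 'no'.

Answer: yes yes

Derivation:
After 1 (visit(W)): cur=W back=1 fwd=0
After 2 (back): cur=HOME back=0 fwd=1
After 3 (visit(V)): cur=V back=1 fwd=0
After 4 (visit(Q)): cur=Q back=2 fwd=0
After 5 (visit(P)): cur=P back=3 fwd=0
After 6 (back): cur=Q back=2 fwd=1
After 7 (visit(A)): cur=A back=3 fwd=0
After 8 (back): cur=Q back=2 fwd=1
After 9 (forward): cur=A back=3 fwd=0
After 10 (visit(T)): cur=T back=4 fwd=0
After 11 (back): cur=A back=3 fwd=1
After 12 (visit(S)): cur=S back=4 fwd=0
After 13 (back): cur=A back=3 fwd=1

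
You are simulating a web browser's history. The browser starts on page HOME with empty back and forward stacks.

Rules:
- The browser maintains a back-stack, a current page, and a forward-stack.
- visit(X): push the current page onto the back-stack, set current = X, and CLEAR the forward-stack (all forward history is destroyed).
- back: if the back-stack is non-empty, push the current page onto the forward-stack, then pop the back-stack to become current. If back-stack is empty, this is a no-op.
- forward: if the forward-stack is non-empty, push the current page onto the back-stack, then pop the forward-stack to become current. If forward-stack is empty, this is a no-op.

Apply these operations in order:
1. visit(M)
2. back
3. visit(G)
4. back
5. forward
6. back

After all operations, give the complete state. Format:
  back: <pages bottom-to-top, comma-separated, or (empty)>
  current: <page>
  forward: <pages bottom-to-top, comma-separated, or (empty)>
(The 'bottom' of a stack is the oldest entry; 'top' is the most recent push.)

Answer: back: (empty)
current: HOME
forward: G

Derivation:
After 1 (visit(M)): cur=M back=1 fwd=0
After 2 (back): cur=HOME back=0 fwd=1
After 3 (visit(G)): cur=G back=1 fwd=0
After 4 (back): cur=HOME back=0 fwd=1
After 5 (forward): cur=G back=1 fwd=0
After 6 (back): cur=HOME back=0 fwd=1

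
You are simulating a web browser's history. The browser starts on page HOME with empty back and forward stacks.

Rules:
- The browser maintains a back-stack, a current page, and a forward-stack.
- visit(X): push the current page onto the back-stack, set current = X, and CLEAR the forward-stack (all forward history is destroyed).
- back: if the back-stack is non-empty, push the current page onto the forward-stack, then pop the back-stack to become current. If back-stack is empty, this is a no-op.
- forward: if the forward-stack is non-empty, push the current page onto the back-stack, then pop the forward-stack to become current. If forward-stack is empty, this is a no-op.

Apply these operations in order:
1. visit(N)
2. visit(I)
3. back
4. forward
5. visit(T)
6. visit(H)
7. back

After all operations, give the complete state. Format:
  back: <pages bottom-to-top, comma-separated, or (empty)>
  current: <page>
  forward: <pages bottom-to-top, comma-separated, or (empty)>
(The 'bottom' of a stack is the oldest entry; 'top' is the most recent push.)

After 1 (visit(N)): cur=N back=1 fwd=0
After 2 (visit(I)): cur=I back=2 fwd=0
After 3 (back): cur=N back=1 fwd=1
After 4 (forward): cur=I back=2 fwd=0
After 5 (visit(T)): cur=T back=3 fwd=0
After 6 (visit(H)): cur=H back=4 fwd=0
After 7 (back): cur=T back=3 fwd=1

Answer: back: HOME,N,I
current: T
forward: H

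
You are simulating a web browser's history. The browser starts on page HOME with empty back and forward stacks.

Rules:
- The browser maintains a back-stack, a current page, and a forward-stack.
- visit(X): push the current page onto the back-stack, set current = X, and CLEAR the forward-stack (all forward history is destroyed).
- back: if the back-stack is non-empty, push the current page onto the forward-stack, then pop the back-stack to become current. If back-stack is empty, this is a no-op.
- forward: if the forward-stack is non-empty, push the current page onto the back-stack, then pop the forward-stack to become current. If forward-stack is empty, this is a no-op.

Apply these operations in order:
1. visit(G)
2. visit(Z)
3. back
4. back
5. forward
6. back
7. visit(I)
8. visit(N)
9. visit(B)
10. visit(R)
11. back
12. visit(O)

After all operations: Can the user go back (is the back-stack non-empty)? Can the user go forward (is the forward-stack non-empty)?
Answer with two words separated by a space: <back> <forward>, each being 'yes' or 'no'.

Answer: yes no

Derivation:
After 1 (visit(G)): cur=G back=1 fwd=0
After 2 (visit(Z)): cur=Z back=2 fwd=0
After 3 (back): cur=G back=1 fwd=1
After 4 (back): cur=HOME back=0 fwd=2
After 5 (forward): cur=G back=1 fwd=1
After 6 (back): cur=HOME back=0 fwd=2
After 7 (visit(I)): cur=I back=1 fwd=0
After 8 (visit(N)): cur=N back=2 fwd=0
After 9 (visit(B)): cur=B back=3 fwd=0
After 10 (visit(R)): cur=R back=4 fwd=0
After 11 (back): cur=B back=3 fwd=1
After 12 (visit(O)): cur=O back=4 fwd=0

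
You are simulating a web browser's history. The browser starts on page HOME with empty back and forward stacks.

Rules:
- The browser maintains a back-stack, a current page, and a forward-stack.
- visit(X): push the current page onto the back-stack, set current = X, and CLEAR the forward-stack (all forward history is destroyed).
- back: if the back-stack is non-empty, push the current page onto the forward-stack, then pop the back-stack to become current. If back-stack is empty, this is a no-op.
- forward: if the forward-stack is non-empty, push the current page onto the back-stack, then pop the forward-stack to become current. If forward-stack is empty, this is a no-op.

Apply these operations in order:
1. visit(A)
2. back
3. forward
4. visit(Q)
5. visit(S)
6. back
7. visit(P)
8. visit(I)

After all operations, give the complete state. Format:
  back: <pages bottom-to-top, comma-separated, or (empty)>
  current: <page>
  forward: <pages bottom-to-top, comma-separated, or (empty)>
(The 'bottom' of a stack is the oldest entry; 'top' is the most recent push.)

Answer: back: HOME,A,Q,P
current: I
forward: (empty)

Derivation:
After 1 (visit(A)): cur=A back=1 fwd=0
After 2 (back): cur=HOME back=0 fwd=1
After 3 (forward): cur=A back=1 fwd=0
After 4 (visit(Q)): cur=Q back=2 fwd=0
After 5 (visit(S)): cur=S back=3 fwd=0
After 6 (back): cur=Q back=2 fwd=1
After 7 (visit(P)): cur=P back=3 fwd=0
After 8 (visit(I)): cur=I back=4 fwd=0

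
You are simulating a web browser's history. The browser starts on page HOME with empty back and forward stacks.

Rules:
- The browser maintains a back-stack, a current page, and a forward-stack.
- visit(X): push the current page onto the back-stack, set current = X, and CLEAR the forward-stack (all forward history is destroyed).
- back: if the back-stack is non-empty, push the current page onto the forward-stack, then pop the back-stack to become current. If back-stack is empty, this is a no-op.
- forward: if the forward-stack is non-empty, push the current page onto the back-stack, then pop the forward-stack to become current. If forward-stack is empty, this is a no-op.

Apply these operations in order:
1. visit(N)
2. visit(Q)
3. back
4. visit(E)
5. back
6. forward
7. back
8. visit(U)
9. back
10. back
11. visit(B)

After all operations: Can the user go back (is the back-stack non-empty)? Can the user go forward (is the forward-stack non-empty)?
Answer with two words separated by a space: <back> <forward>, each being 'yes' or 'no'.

Answer: yes no

Derivation:
After 1 (visit(N)): cur=N back=1 fwd=0
After 2 (visit(Q)): cur=Q back=2 fwd=0
After 3 (back): cur=N back=1 fwd=1
After 4 (visit(E)): cur=E back=2 fwd=0
After 5 (back): cur=N back=1 fwd=1
After 6 (forward): cur=E back=2 fwd=0
After 7 (back): cur=N back=1 fwd=1
After 8 (visit(U)): cur=U back=2 fwd=0
After 9 (back): cur=N back=1 fwd=1
After 10 (back): cur=HOME back=0 fwd=2
After 11 (visit(B)): cur=B back=1 fwd=0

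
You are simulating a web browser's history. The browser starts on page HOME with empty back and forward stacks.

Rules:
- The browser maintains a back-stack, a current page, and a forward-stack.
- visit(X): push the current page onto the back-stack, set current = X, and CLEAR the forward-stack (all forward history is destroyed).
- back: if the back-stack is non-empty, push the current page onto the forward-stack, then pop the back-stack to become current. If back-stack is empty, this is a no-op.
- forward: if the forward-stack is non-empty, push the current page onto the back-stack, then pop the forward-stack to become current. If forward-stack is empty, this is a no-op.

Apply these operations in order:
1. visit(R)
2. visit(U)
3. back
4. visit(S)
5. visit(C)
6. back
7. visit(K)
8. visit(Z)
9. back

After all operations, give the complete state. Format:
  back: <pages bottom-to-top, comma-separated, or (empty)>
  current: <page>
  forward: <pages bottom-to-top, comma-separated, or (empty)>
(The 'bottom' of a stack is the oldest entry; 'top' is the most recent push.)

After 1 (visit(R)): cur=R back=1 fwd=0
After 2 (visit(U)): cur=U back=2 fwd=0
After 3 (back): cur=R back=1 fwd=1
After 4 (visit(S)): cur=S back=2 fwd=0
After 5 (visit(C)): cur=C back=3 fwd=0
After 6 (back): cur=S back=2 fwd=1
After 7 (visit(K)): cur=K back=3 fwd=0
After 8 (visit(Z)): cur=Z back=4 fwd=0
After 9 (back): cur=K back=3 fwd=1

Answer: back: HOME,R,S
current: K
forward: Z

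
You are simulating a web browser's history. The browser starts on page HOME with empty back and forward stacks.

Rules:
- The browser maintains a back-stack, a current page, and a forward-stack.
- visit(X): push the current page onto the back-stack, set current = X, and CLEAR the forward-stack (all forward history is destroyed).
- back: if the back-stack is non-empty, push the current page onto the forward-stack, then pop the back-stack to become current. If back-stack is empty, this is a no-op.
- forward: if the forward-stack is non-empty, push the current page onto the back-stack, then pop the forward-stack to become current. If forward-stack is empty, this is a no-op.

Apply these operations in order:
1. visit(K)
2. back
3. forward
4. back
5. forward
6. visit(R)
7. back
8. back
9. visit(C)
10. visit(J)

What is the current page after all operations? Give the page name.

After 1 (visit(K)): cur=K back=1 fwd=0
After 2 (back): cur=HOME back=0 fwd=1
After 3 (forward): cur=K back=1 fwd=0
After 4 (back): cur=HOME back=0 fwd=1
After 5 (forward): cur=K back=1 fwd=0
After 6 (visit(R)): cur=R back=2 fwd=0
After 7 (back): cur=K back=1 fwd=1
After 8 (back): cur=HOME back=0 fwd=2
After 9 (visit(C)): cur=C back=1 fwd=0
After 10 (visit(J)): cur=J back=2 fwd=0

Answer: J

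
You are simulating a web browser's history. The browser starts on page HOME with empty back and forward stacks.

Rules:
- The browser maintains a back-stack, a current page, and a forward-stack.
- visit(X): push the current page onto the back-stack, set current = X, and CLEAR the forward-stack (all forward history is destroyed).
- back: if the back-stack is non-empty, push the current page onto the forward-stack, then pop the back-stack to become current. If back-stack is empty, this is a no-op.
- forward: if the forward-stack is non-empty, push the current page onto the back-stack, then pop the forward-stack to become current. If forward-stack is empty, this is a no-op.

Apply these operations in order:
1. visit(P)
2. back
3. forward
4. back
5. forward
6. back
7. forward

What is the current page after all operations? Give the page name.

Answer: P

Derivation:
After 1 (visit(P)): cur=P back=1 fwd=0
After 2 (back): cur=HOME back=0 fwd=1
After 3 (forward): cur=P back=1 fwd=0
After 4 (back): cur=HOME back=0 fwd=1
After 5 (forward): cur=P back=1 fwd=0
After 6 (back): cur=HOME back=0 fwd=1
After 7 (forward): cur=P back=1 fwd=0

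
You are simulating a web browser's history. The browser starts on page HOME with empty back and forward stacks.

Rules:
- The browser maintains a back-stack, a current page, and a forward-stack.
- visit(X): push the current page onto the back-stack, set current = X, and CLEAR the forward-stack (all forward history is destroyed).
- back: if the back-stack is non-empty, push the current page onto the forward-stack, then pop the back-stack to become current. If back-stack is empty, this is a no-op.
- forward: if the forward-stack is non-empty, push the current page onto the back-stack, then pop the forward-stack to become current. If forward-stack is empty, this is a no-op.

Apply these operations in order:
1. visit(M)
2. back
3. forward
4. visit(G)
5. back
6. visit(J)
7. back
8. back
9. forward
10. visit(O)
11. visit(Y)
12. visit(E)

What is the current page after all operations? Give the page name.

Answer: E

Derivation:
After 1 (visit(M)): cur=M back=1 fwd=0
After 2 (back): cur=HOME back=0 fwd=1
After 3 (forward): cur=M back=1 fwd=0
After 4 (visit(G)): cur=G back=2 fwd=0
After 5 (back): cur=M back=1 fwd=1
After 6 (visit(J)): cur=J back=2 fwd=0
After 7 (back): cur=M back=1 fwd=1
After 8 (back): cur=HOME back=0 fwd=2
After 9 (forward): cur=M back=1 fwd=1
After 10 (visit(O)): cur=O back=2 fwd=0
After 11 (visit(Y)): cur=Y back=3 fwd=0
After 12 (visit(E)): cur=E back=4 fwd=0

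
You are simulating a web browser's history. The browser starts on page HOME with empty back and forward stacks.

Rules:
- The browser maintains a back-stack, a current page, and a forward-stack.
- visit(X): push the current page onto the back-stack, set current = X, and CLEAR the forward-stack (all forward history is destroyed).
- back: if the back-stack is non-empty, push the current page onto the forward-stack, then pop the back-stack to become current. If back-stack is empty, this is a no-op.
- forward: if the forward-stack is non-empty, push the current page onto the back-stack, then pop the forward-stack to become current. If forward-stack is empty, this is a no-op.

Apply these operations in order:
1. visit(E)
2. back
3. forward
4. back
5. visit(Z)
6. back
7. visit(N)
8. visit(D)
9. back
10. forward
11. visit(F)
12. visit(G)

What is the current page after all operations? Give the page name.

Answer: G

Derivation:
After 1 (visit(E)): cur=E back=1 fwd=0
After 2 (back): cur=HOME back=0 fwd=1
After 3 (forward): cur=E back=1 fwd=0
After 4 (back): cur=HOME back=0 fwd=1
After 5 (visit(Z)): cur=Z back=1 fwd=0
After 6 (back): cur=HOME back=0 fwd=1
After 7 (visit(N)): cur=N back=1 fwd=0
After 8 (visit(D)): cur=D back=2 fwd=0
After 9 (back): cur=N back=1 fwd=1
After 10 (forward): cur=D back=2 fwd=0
After 11 (visit(F)): cur=F back=3 fwd=0
After 12 (visit(G)): cur=G back=4 fwd=0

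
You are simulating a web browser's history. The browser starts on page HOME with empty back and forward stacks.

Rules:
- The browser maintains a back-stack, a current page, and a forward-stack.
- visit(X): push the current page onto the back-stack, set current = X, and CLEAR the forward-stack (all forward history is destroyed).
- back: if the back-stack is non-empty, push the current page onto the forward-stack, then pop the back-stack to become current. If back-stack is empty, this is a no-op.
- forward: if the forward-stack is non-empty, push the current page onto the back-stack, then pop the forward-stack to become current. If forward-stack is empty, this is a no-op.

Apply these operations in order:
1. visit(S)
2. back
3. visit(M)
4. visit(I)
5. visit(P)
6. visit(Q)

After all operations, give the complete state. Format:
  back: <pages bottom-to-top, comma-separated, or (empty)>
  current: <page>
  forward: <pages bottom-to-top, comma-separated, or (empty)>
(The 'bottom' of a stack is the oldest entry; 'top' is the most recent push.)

After 1 (visit(S)): cur=S back=1 fwd=0
After 2 (back): cur=HOME back=0 fwd=1
After 3 (visit(M)): cur=M back=1 fwd=0
After 4 (visit(I)): cur=I back=2 fwd=0
After 5 (visit(P)): cur=P back=3 fwd=0
After 6 (visit(Q)): cur=Q back=4 fwd=0

Answer: back: HOME,M,I,P
current: Q
forward: (empty)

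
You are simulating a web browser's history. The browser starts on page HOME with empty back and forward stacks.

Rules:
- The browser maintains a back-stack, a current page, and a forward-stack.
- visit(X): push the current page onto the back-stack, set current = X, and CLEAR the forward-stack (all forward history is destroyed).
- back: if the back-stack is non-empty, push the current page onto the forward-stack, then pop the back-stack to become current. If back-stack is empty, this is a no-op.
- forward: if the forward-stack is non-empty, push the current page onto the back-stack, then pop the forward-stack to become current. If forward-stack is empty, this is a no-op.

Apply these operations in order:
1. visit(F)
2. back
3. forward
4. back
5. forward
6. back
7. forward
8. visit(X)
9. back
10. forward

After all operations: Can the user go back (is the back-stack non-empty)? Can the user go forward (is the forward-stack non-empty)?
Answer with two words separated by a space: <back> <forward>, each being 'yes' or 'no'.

Answer: yes no

Derivation:
After 1 (visit(F)): cur=F back=1 fwd=0
After 2 (back): cur=HOME back=0 fwd=1
After 3 (forward): cur=F back=1 fwd=0
After 4 (back): cur=HOME back=0 fwd=1
After 5 (forward): cur=F back=1 fwd=0
After 6 (back): cur=HOME back=0 fwd=1
After 7 (forward): cur=F back=1 fwd=0
After 8 (visit(X)): cur=X back=2 fwd=0
After 9 (back): cur=F back=1 fwd=1
After 10 (forward): cur=X back=2 fwd=0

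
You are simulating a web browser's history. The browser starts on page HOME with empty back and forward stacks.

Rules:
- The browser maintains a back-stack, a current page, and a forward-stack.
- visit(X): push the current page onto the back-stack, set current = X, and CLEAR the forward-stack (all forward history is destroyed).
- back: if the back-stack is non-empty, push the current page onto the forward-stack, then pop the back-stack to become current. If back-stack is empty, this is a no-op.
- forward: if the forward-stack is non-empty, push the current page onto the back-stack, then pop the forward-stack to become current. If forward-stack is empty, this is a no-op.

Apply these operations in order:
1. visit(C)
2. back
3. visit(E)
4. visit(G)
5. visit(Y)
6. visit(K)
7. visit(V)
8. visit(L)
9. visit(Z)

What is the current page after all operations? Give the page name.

Answer: Z

Derivation:
After 1 (visit(C)): cur=C back=1 fwd=0
After 2 (back): cur=HOME back=0 fwd=1
After 3 (visit(E)): cur=E back=1 fwd=0
After 4 (visit(G)): cur=G back=2 fwd=0
After 5 (visit(Y)): cur=Y back=3 fwd=0
After 6 (visit(K)): cur=K back=4 fwd=0
After 7 (visit(V)): cur=V back=5 fwd=0
After 8 (visit(L)): cur=L back=6 fwd=0
After 9 (visit(Z)): cur=Z back=7 fwd=0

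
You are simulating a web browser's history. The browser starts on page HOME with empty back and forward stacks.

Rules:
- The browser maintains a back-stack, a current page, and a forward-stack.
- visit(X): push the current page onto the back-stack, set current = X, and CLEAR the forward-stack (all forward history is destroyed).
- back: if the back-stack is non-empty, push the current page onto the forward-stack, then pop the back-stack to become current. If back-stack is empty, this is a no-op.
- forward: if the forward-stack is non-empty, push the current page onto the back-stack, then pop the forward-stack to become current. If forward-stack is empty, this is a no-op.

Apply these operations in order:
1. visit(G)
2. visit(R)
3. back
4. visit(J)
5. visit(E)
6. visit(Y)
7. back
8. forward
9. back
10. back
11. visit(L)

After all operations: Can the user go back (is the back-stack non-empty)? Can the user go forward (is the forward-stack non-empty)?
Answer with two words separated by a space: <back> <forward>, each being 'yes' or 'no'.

After 1 (visit(G)): cur=G back=1 fwd=0
After 2 (visit(R)): cur=R back=2 fwd=0
After 3 (back): cur=G back=1 fwd=1
After 4 (visit(J)): cur=J back=2 fwd=0
After 5 (visit(E)): cur=E back=3 fwd=0
After 6 (visit(Y)): cur=Y back=4 fwd=0
After 7 (back): cur=E back=3 fwd=1
After 8 (forward): cur=Y back=4 fwd=0
After 9 (back): cur=E back=3 fwd=1
After 10 (back): cur=J back=2 fwd=2
After 11 (visit(L)): cur=L back=3 fwd=0

Answer: yes no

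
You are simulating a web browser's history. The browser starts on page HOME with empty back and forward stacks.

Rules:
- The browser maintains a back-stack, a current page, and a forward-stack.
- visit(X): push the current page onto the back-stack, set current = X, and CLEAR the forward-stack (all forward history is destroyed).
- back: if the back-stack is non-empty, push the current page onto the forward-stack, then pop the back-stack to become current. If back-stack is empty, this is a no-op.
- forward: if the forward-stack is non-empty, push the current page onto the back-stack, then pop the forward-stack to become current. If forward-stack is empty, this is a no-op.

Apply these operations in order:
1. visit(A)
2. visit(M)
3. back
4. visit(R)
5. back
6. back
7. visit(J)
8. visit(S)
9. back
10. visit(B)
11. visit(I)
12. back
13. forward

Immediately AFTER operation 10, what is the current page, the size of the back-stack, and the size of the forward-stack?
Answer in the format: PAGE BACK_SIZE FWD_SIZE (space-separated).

After 1 (visit(A)): cur=A back=1 fwd=0
After 2 (visit(M)): cur=M back=2 fwd=0
After 3 (back): cur=A back=1 fwd=1
After 4 (visit(R)): cur=R back=2 fwd=0
After 5 (back): cur=A back=1 fwd=1
After 6 (back): cur=HOME back=0 fwd=2
After 7 (visit(J)): cur=J back=1 fwd=0
After 8 (visit(S)): cur=S back=2 fwd=0
After 9 (back): cur=J back=1 fwd=1
After 10 (visit(B)): cur=B back=2 fwd=0

B 2 0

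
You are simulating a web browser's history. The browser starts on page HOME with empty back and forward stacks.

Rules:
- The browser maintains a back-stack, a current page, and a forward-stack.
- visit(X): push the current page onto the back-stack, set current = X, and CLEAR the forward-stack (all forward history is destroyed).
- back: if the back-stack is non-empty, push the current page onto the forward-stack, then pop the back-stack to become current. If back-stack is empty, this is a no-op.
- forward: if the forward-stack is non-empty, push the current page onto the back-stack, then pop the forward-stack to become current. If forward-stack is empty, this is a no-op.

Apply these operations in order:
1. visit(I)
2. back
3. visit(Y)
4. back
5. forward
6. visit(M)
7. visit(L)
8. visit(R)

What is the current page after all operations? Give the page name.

After 1 (visit(I)): cur=I back=1 fwd=0
After 2 (back): cur=HOME back=0 fwd=1
After 3 (visit(Y)): cur=Y back=1 fwd=0
After 4 (back): cur=HOME back=0 fwd=1
After 5 (forward): cur=Y back=1 fwd=0
After 6 (visit(M)): cur=M back=2 fwd=0
After 7 (visit(L)): cur=L back=3 fwd=0
After 8 (visit(R)): cur=R back=4 fwd=0

Answer: R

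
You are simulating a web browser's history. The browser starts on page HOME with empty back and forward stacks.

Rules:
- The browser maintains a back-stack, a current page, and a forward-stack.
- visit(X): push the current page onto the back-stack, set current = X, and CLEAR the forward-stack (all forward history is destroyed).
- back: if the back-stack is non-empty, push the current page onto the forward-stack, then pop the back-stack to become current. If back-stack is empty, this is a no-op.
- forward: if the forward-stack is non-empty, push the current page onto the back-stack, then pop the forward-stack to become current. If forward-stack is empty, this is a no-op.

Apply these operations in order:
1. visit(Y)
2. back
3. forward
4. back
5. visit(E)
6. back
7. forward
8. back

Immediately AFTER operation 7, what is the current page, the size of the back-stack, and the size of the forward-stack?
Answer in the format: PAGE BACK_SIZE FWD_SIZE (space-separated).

After 1 (visit(Y)): cur=Y back=1 fwd=0
After 2 (back): cur=HOME back=0 fwd=1
After 3 (forward): cur=Y back=1 fwd=0
After 4 (back): cur=HOME back=0 fwd=1
After 5 (visit(E)): cur=E back=1 fwd=0
After 6 (back): cur=HOME back=0 fwd=1
After 7 (forward): cur=E back=1 fwd=0

E 1 0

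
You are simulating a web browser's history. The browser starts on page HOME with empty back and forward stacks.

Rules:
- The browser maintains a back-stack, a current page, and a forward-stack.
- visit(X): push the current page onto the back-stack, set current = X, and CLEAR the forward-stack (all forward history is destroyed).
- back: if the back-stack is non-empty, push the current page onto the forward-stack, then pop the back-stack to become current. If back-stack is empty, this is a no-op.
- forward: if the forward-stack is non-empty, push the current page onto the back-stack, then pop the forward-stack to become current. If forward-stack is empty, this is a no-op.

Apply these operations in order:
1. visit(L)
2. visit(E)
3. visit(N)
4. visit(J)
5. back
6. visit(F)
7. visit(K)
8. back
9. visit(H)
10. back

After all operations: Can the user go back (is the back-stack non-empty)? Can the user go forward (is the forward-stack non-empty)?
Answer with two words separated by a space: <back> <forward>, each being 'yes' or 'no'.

Answer: yes yes

Derivation:
After 1 (visit(L)): cur=L back=1 fwd=0
After 2 (visit(E)): cur=E back=2 fwd=0
After 3 (visit(N)): cur=N back=3 fwd=0
After 4 (visit(J)): cur=J back=4 fwd=0
After 5 (back): cur=N back=3 fwd=1
After 6 (visit(F)): cur=F back=4 fwd=0
After 7 (visit(K)): cur=K back=5 fwd=0
After 8 (back): cur=F back=4 fwd=1
After 9 (visit(H)): cur=H back=5 fwd=0
After 10 (back): cur=F back=4 fwd=1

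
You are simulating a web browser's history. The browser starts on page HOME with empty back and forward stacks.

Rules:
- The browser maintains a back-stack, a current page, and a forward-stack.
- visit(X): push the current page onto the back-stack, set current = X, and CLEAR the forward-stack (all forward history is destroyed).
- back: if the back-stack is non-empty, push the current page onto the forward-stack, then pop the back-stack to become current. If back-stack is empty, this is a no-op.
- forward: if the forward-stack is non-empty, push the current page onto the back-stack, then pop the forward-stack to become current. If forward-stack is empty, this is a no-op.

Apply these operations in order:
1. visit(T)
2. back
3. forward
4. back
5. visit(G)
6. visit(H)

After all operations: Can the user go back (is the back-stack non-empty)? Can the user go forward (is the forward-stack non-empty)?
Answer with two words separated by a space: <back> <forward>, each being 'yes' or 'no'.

After 1 (visit(T)): cur=T back=1 fwd=0
After 2 (back): cur=HOME back=0 fwd=1
After 3 (forward): cur=T back=1 fwd=0
After 4 (back): cur=HOME back=0 fwd=1
After 5 (visit(G)): cur=G back=1 fwd=0
After 6 (visit(H)): cur=H back=2 fwd=0

Answer: yes no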